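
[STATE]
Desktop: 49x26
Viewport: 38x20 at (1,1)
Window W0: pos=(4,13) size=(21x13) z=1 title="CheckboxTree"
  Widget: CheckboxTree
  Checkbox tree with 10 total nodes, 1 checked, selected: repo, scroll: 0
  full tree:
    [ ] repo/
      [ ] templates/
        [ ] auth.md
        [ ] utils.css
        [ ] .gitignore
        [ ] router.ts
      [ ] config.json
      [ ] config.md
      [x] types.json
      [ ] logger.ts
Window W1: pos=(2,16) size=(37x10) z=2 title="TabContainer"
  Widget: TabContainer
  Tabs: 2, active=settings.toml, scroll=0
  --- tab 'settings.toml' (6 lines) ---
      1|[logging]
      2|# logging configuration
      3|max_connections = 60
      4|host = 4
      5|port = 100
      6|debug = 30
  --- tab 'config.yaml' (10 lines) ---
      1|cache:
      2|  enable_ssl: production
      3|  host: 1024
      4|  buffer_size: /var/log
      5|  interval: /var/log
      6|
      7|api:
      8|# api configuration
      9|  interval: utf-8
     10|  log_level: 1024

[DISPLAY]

                                      
                                      
                                      
                                      
                                      
                                      
                                      
                                      
                                      
                                      
                                      
                                      
   ┏━━━━━━━━━━━━━━━━━━━┓              
   ┃ CheckboxTree      ┃              
   ┠───────────────────┨              
 ┏━━━━━━━━━━━━━━━━━━━━━━━━━━━━━━━━━━━┓
 ┃ TabContainer                      ┃
 ┠───────────────────────────────────┨
 ┃[settings.toml]│ config.yaml       ┃
 ┃───────────────────────────────────┃


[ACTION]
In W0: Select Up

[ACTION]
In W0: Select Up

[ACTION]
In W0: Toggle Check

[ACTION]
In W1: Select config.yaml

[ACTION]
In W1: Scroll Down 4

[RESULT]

                                      
                                      
                                      
                                      
                                      
                                      
                                      
                                      
                                      
                                      
                                      
                                      
   ┏━━━━━━━━━━━━━━━━━━━┓              
   ┃ CheckboxTree      ┃              
   ┠───────────────────┨              
 ┏━━━━━━━━━━━━━━━━━━━━━━━━━━━━━━━━━━━┓
 ┃ TabContainer                      ┃
 ┠───────────────────────────────────┨
 ┃ settings.toml │[config.yaml]      ┃
 ┃───────────────────────────────────┃


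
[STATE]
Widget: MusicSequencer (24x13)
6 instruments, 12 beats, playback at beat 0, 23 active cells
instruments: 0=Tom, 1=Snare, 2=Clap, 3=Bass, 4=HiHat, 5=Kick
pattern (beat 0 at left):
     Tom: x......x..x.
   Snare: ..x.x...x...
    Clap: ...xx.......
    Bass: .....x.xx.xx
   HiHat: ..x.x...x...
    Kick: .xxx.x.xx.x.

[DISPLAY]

      ▼12345678901      
   Tom█······█··█·      
 Snare··█·█···█···      
  Clap···██·······      
  Bass·····█·██·██      
 HiHat··█·█···█···      
  Kick·███·█·██·█·      
                        
                        
                        
                        
                        
                        


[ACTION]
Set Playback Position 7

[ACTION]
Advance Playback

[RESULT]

      01234567▼901      
   Tom█······█··█·      
 Snare··█·█···█···      
  Clap···██·······      
  Bass·····█·██·██      
 HiHat··█·█···█···      
  Kick·███·█·██·█·      
                        
                        
                        
                        
                        
                        


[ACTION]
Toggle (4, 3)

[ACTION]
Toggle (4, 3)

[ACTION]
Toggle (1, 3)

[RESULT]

      01234567▼901      
   Tom█······█··█·      
 Snare··███···█···      
  Clap···██·······      
  Bass·····█·██·██      
 HiHat··█·█···█···      
  Kick·███·█·██·█·      
                        
                        
                        
                        
                        
                        


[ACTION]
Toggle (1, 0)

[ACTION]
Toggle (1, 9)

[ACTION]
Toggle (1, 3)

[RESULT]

      01234567▼901      
   Tom█······█··█·      
 Snare█·█·█···██··      
  Clap···██·······      
  Bass·····█·██·██      
 HiHat··█·█···█···      
  Kick·███·█·██·█·      
                        
                        
                        
                        
                        
                        


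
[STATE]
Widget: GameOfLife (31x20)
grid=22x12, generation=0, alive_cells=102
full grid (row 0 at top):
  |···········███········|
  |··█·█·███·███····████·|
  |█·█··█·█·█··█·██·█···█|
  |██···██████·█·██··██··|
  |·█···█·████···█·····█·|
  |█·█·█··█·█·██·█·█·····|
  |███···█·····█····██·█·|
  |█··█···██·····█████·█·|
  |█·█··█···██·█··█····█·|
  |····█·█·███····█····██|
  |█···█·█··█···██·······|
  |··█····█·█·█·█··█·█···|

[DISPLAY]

Gen: 0                         
···········███········         
··█·█·███·███····████·         
█·█··█·█·█··█·██·█···█         
██···██████·█·██··██··         
·█···█·████···█·····█·         
█·█·█··█·█·██·█·█·····         
███···█·····█····██·█·         
█··█···██·····█████·█·         
█·█··█···██·█··█····█·         
····█·█·███····█····██         
█···█·█··█···██·······         
··█····█·█·█·█··█·█···         
                               
                               
                               
                               
                               
                               
                               


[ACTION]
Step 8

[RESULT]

Gen: 8                         
······················         
··██·······███···█·█··         
·█··█······███··█··██·         
···██·······███·██··██         
··············██████·█         
·············█··█·██·█         
·██··········█·██··█·█         
·██······█·██··█····██         
█·█·····██·██·█·······         
██········█··█········         
······███·███·········         
······█·████··········         
                               
                               
                               
                               
                               
                               
                               


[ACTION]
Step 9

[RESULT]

Gen: 17                        
············██····███·         
···█·······█·████····█         
··█·█···········█····█         
···██········██·█··█·█         
·················██·█·         
·········██······██···         
·██·····█··█········█·         
█··█····█·█···█··██·██         
█·█······█···█·█····█·         
██·········██·██······         
···········██·█·······         
············█·········         
                               
                               
                               
                               
                               
                               
                               


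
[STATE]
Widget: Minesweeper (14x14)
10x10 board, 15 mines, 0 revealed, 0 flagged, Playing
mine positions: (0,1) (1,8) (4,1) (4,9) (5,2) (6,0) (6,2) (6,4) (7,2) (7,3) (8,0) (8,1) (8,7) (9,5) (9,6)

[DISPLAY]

■■■■■■■■■■    
■■■■■■■■■■    
■■■■■■■■■■    
■■■■■■■■■■    
■■■■■■■■■■    
■■■■■■■■■■    
■■■■■■■■■■    
■■■■■■■■■■    
■■■■■■■■■■    
■■■■■■■■■■    
              
              
              
              


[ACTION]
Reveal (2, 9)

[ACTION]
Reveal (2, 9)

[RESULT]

■■■■■■■■■■    
■■■■■■■■■■    
■■■■■■■■■1    
■■■■■■■■■■    
■■■■■■■■■■    
■■■■■■■■■■    
■■■■■■■■■■    
■■■■■■■■■■    
■■■■■■■■■■    
■■■■■■■■■■    
              
              
              
              


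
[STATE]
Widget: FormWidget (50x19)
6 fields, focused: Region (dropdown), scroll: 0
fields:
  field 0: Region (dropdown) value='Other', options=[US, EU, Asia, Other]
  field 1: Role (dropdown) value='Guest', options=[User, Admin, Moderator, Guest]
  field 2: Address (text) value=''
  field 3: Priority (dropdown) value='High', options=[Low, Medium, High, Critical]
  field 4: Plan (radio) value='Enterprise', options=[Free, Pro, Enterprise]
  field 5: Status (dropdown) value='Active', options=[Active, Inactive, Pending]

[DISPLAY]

> Region:     [Other                            ▼]
  Role:       [Guest                            ▼]
  Address:    [                                  ]
  Priority:   [High                             ▼]
  Plan:       ( ) Free  ( ) Pro  (●) Enterprise   
  Status:     [Active                           ▼]
                                                  
                                                  
                                                  
                                                  
                                                  
                                                  
                                                  
                                                  
                                                  
                                                  
                                                  
                                                  
                                                  


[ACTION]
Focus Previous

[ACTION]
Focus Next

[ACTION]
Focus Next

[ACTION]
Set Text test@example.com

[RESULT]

  Region:     [Other                            ▼]
> Role:       [Guest                            ▼]
  Address:    [                                  ]
  Priority:   [High                             ▼]
  Plan:       ( ) Free  ( ) Pro  (●) Enterprise   
  Status:     [Active                           ▼]
                                                  
                                                  
                                                  
                                                  
                                                  
                                                  
                                                  
                                                  
                                                  
                                                  
                                                  
                                                  
                                                  


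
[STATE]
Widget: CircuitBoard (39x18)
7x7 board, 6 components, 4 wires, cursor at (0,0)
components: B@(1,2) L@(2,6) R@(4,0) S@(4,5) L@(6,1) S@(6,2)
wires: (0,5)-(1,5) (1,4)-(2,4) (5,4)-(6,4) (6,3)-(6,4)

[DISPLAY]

   0 1 2 3 4 5 6                       
0  [.]                  ·              
                        │              
1           B       ·   ·              
                    │                  
2                   ·       L          
                                       
3                                      
                                       
4   R                   S              
                                       
5                   ·                  
                    │                  
6       L   S   · ─ ·                  
Cursor: (0,0)                          
                                       
                                       
                                       


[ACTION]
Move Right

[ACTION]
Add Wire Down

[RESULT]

   0 1 2 3 4 5 6                       
0      [.]              ·              
        │               │              
1       ·   B       ·   ·              
                    │                  
2                   ·       L          
                                       
3                                      
                                       
4   R                   S              
                                       
5                   ·                  
                    │                  
6       L   S   · ─ ·                  
Cursor: (0,1)                          
                                       
                                       
                                       


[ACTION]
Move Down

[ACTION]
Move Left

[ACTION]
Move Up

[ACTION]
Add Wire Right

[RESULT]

   0 1 2 3 4 5 6                       
0  [.]─ ·               ·              
        │               │              
1       ·   B       ·   ·              
                    │                  
2                   ·       L          
                                       
3                                      
                                       
4   R                   S              
                                       
5                   ·                  
                    │                  
6       L   S   · ─ ·                  
Cursor: (0,0)                          
                                       
                                       
                                       


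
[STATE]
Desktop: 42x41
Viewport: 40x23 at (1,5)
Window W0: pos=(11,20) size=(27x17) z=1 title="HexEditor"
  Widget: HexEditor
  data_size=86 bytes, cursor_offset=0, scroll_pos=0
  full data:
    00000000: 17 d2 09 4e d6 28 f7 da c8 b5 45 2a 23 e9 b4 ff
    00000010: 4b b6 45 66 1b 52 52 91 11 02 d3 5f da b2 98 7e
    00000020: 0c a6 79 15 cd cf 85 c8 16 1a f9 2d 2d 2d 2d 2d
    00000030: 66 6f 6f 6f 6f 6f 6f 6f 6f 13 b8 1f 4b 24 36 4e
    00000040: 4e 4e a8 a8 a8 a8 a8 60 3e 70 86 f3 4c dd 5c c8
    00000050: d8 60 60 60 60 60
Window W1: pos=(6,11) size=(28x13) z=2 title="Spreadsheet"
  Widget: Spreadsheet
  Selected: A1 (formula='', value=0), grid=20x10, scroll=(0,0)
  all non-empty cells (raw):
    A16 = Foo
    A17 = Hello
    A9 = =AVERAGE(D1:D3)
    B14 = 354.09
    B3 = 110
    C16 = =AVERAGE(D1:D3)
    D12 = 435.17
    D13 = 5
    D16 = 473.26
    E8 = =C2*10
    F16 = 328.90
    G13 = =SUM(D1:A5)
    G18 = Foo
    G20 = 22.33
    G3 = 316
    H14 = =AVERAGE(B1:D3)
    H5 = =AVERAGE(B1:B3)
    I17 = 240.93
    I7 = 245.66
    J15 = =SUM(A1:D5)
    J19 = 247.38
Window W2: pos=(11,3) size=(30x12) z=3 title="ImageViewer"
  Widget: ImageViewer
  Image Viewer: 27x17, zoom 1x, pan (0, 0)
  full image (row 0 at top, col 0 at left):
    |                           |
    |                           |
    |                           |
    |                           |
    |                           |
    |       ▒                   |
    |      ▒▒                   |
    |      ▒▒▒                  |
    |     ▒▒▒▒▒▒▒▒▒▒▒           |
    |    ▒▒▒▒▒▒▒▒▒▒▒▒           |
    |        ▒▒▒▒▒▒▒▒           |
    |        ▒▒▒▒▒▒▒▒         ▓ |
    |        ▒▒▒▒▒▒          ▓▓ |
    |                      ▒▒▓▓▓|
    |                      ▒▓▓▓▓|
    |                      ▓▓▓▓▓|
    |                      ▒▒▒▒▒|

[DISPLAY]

          ┠────────────────────────────┨
          ┃                            ┃
          ┃                            ┃
          ┃                            ┃
          ┃                            ┃
          ┃                            ┃
     ┏━━━━┃       ▒                    ┃
     ┃ Spr┃      ▒▒                    ┃
     ┠────┃      ▒▒▒                   ┃
     ┃A1: ┗━━━━━━━━━━━━━━━━━━━━━━━━━━━━┛
     ┃       A       B       C  ┃       
     ┃--------------------------┃       
     ┃  1      [0]       0      ┃       
     ┃  2        0       0      ┃       
     ┃  3        0     110      ┃       
     ┃  4        0       0      ┃━━━┓   
     ┃  5        0       0      ┃   ┃   
     ┃  6        0       0      ┃───┨   
     ┗━━━━━━━━━━━━━━━━━━━━━━━━━━┛d6 ┃   
          ┃00000010  4b b6 45 66 1b ┃   
          ┃00000020  0c a6 79 15 cd ┃   
          ┃00000030  66 6f 6f 6f 6f ┃   
          ┃00000040  4e 4e a8 a8 a8 ┃   


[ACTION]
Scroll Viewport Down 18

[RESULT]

     ┃  2        0       0      ┃       
     ┃  3        0     110      ┃       
     ┃  4        0       0      ┃━━━┓   
     ┃  5        0       0      ┃   ┃   
     ┃  6        0       0      ┃───┨   
     ┗━━━━━━━━━━━━━━━━━━━━━━━━━━┛d6 ┃   
          ┃00000010  4b b6 45 66 1b ┃   
          ┃00000020  0c a6 79 15 cd ┃   
          ┃00000030  66 6f 6f 6f 6f ┃   
          ┃00000040  4e 4e a8 a8 a8 ┃   
          ┃00000050  d8 60 60 60 60 ┃   
          ┃                         ┃   
          ┃                         ┃   
          ┃                         ┃   
          ┃                         ┃   
          ┃                         ┃   
          ┃                         ┃   
          ┃                         ┃   
          ┗━━━━━━━━━━━━━━━━━━━━━━━━━┛   
                                        
                                        
                                        
                                        


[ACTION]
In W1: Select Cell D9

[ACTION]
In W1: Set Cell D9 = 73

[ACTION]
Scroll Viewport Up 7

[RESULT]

     ┏━━━━┃       ▒                    ┃
     ┃ Spr┃      ▒▒                    ┃
     ┠────┃      ▒▒▒                   ┃
     ┃D9: ┗━━━━━━━━━━━━━━━━━━━━━━━━━━━━┛
     ┃       A       B       C  ┃       
     ┃--------------------------┃       
     ┃  1        0       0      ┃       
     ┃  2        0       0      ┃       
     ┃  3        0     110      ┃       
     ┃  4        0       0      ┃━━━┓   
     ┃  5        0       0      ┃   ┃   
     ┃  6        0       0      ┃───┨   
     ┗━━━━━━━━━━━━━━━━━━━━━━━━━━┛d6 ┃   
          ┃00000010  4b b6 45 66 1b ┃   
          ┃00000020  0c a6 79 15 cd ┃   
          ┃00000030  66 6f 6f 6f 6f ┃   
          ┃00000040  4e 4e a8 a8 a8 ┃   
          ┃00000050  d8 60 60 60 60 ┃   
          ┃                         ┃   
          ┃                         ┃   
          ┃                         ┃   
          ┃                         ┃   
          ┃                         ┃   


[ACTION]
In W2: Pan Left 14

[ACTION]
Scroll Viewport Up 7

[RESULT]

          ┃ ImageViewer                ┃
          ┠────────────────────────────┨
          ┃                            ┃
          ┃                            ┃
          ┃                            ┃
          ┃                            ┃
          ┃                            ┃
     ┏━━━━┃       ▒                    ┃
     ┃ Spr┃      ▒▒                    ┃
     ┠────┃      ▒▒▒                   ┃
     ┃D9: ┗━━━━━━━━━━━━━━━━━━━━━━━━━━━━┛
     ┃       A       B       C  ┃       
     ┃--------------------------┃       
     ┃  1        0       0      ┃       
     ┃  2        0       0      ┃       
     ┃  3        0     110      ┃       
     ┃  4        0       0      ┃━━━┓   
     ┃  5        0       0      ┃   ┃   
     ┃  6        0       0      ┃───┨   
     ┗━━━━━━━━━━━━━━━━━━━━━━━━━━┛d6 ┃   
          ┃00000010  4b b6 45 66 1b ┃   
          ┃00000020  0c a6 79 15 cd ┃   
          ┃00000030  66 6f 6f 6f 6f ┃   


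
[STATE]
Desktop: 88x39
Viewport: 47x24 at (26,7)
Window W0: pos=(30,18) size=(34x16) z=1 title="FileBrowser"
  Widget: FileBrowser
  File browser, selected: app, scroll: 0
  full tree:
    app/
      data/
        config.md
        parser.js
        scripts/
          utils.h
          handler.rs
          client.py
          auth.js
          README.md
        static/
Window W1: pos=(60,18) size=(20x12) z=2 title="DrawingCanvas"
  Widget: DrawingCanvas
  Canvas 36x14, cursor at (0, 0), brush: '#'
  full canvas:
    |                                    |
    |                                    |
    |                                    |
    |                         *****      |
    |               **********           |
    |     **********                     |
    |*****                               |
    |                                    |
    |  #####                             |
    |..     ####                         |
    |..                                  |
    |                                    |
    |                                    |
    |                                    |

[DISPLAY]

                                               
                                               
                                               
                                               
                                               
                                               
                                               
                                               
                                               
                                               
                                               
    ┏━━━━━━━━━━━━━━━━━━━━━━━━━━━━━┏━━━━━━━━━━━━
    ┃ FileBrowser                 ┃ DrawingCanv
    ┠─────────────────────────────┠────────────
    ┃> [-] app/                   ┃+           
    ┃    [+] data/                ┃            
    ┃                             ┃            
    ┃                             ┃            
    ┃                             ┃            
    ┃                             ┃     *******
    ┃                             ┃*****       
    ┃                             ┃            
    ┃                             ┗━━━━━━━━━━━━
    ┃                                ┃         


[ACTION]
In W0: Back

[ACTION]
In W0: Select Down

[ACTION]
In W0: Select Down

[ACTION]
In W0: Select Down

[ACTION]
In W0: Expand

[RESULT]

                                               
                                               
                                               
                                               
                                               
                                               
                                               
                                               
                                               
                                               
                                               
    ┏━━━━━━━━━━━━━━━━━━━━━━━━━━━━━┏━━━━━━━━━━━━
    ┃ FileBrowser                 ┃ DrawingCanv
    ┠─────────────────────────────┠────────────
    ┃  [-] app/                   ┃+           
    ┃  > [-] data/                ┃            
    ┃      config.md              ┃            
    ┃      parser.js              ┃            
    ┃      [+] scripts/           ┃            
    ┃      [+] static/            ┃     *******
    ┃                             ┃*****       
    ┃                             ┃            
    ┃                             ┗━━━━━━━━━━━━
    ┃                                ┃         


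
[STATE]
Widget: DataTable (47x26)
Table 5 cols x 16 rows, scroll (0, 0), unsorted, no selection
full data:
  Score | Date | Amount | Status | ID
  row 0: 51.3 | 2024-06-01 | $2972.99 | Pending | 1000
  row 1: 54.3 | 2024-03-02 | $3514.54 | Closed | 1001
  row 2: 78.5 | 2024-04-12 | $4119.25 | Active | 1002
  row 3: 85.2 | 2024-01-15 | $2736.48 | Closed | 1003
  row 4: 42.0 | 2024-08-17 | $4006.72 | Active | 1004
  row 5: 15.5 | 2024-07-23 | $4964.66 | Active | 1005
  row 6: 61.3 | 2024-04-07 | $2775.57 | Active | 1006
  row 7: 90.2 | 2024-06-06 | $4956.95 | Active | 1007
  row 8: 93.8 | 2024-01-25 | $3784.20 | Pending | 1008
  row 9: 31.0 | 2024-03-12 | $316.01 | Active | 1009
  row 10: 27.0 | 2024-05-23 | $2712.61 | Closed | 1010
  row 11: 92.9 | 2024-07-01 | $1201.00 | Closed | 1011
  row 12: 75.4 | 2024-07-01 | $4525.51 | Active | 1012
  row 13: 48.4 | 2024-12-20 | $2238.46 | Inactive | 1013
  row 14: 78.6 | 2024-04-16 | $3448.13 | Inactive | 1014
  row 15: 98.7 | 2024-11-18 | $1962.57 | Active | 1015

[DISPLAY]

Score│Date      │Amount  │Status  │ID          
─────┼──────────┼────────┼────────┼────        
51.3 │2024-06-01│$2972.99│Pending │1000        
54.3 │2024-03-02│$3514.54│Closed  │1001        
78.5 │2024-04-12│$4119.25│Active  │1002        
85.2 │2024-01-15│$2736.48│Closed  │1003        
42.0 │2024-08-17│$4006.72│Active  │1004        
15.5 │2024-07-23│$4964.66│Active  │1005        
61.3 │2024-04-07│$2775.57│Active  │1006        
90.2 │2024-06-06│$4956.95│Active  │1007        
93.8 │2024-01-25│$3784.20│Pending │1008        
31.0 │2024-03-12│$316.01 │Active  │1009        
27.0 │2024-05-23│$2712.61│Closed  │1010        
92.9 │2024-07-01│$1201.00│Closed  │1011        
75.4 │2024-07-01│$4525.51│Active  │1012        
48.4 │2024-12-20│$2238.46│Inactive│1013        
78.6 │2024-04-16│$3448.13│Inactive│1014        
98.7 │2024-11-18│$1962.57│Active  │1015        
                                               
                                               
                                               
                                               
                                               
                                               
                                               
                                               


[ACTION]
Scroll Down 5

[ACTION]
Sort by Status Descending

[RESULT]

Score│Date      │Amount  │Status ▼│ID          
─────┼──────────┼────────┼────────┼────        
51.3 │2024-06-01│$2972.99│Pending │1000        
93.8 │2024-01-25│$3784.20│Pending │1008        
48.4 │2024-12-20│$2238.46│Inactive│1013        
78.6 │2024-04-16│$3448.13│Inactive│1014        
54.3 │2024-03-02│$3514.54│Closed  │1001        
85.2 │2024-01-15│$2736.48│Closed  │1003        
27.0 │2024-05-23│$2712.61│Closed  │1010        
92.9 │2024-07-01│$1201.00│Closed  │1011        
78.5 │2024-04-12│$4119.25│Active  │1002        
42.0 │2024-08-17│$4006.72│Active  │1004        
15.5 │2024-07-23│$4964.66│Active  │1005        
61.3 │2024-04-07│$2775.57│Active  │1006        
90.2 │2024-06-06│$4956.95│Active  │1007        
31.0 │2024-03-12│$316.01 │Active  │1009        
75.4 │2024-07-01│$4525.51│Active  │1012        
98.7 │2024-11-18│$1962.57│Active  │1015        
                                               
                                               
                                               
                                               
                                               
                                               
                                               
                                               


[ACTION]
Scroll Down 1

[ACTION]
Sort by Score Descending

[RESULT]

Scor▼│Date      │Amount  │Status  │ID          
─────┼──────────┼────────┼────────┼────        
98.7 │2024-11-18│$1962.57│Active  │1015        
93.8 │2024-01-25│$3784.20│Pending │1008        
92.9 │2024-07-01│$1201.00│Closed  │1011        
90.2 │2024-06-06│$4956.95│Active  │1007        
85.2 │2024-01-15│$2736.48│Closed  │1003        
78.6 │2024-04-16│$3448.13│Inactive│1014        
78.5 │2024-04-12│$4119.25│Active  │1002        
75.4 │2024-07-01│$4525.51│Active  │1012        
61.3 │2024-04-07│$2775.57│Active  │1006        
54.3 │2024-03-02│$3514.54│Closed  │1001        
51.3 │2024-06-01│$2972.99│Pending │1000        
48.4 │2024-12-20│$2238.46│Inactive│1013        
42.0 │2024-08-17│$4006.72│Active  │1004        
31.0 │2024-03-12│$316.01 │Active  │1009        
27.0 │2024-05-23│$2712.61│Closed  │1010        
15.5 │2024-07-23│$4964.66│Active  │1005        
                                               
                                               
                                               
                                               
                                               
                                               
                                               
                                               


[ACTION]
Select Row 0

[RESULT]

Scor▼│Date      │Amount  │Status  │ID          
─────┼──────────┼────────┼────────┼────        
>8.7 │2024-11-18│$1962.57│Active  │1015        
93.8 │2024-01-25│$3784.20│Pending │1008        
92.9 │2024-07-01│$1201.00│Closed  │1011        
90.2 │2024-06-06│$4956.95│Active  │1007        
85.2 │2024-01-15│$2736.48│Closed  │1003        
78.6 │2024-04-16│$3448.13│Inactive│1014        
78.5 │2024-04-12│$4119.25│Active  │1002        
75.4 │2024-07-01│$4525.51│Active  │1012        
61.3 │2024-04-07│$2775.57│Active  │1006        
54.3 │2024-03-02│$3514.54│Closed  │1001        
51.3 │2024-06-01│$2972.99│Pending │1000        
48.4 │2024-12-20│$2238.46│Inactive│1013        
42.0 │2024-08-17│$4006.72│Active  │1004        
31.0 │2024-03-12│$316.01 │Active  │1009        
27.0 │2024-05-23│$2712.61│Closed  │1010        
15.5 │2024-07-23│$4964.66│Active  │1005        
                                               
                                               
                                               
                                               
                                               
                                               
                                               
                                               


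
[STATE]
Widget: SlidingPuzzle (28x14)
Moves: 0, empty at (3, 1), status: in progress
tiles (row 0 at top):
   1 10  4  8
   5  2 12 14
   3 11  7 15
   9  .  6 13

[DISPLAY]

┌────┬────┬────┬────┐       
│  1 │ 10 │  4 │  8 │       
├────┼────┼────┼────┤       
│  5 │  2 │ 12 │ 14 │       
├────┼────┼────┼────┤       
│  3 │ 11 │  7 │ 15 │       
├────┼────┼────┼────┤       
│  9 │    │  6 │ 13 │       
└────┴────┴────┴────┘       
Moves: 0                    
                            
                            
                            
                            


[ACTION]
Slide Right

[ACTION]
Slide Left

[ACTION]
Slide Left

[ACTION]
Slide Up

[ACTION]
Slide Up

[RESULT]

┌────┬────┬────┬────┐       
│  1 │ 10 │  4 │  8 │       
├────┼────┼────┼────┤       
│  5 │  2 │ 12 │ 14 │       
├────┼────┼────┼────┤       
│  3 │ 11 │  7 │ 15 │       
├────┼────┼────┼────┤       
│  9 │  6 │    │ 13 │       
└────┴────┴────┴────┘       
Moves: 3                    
                            
                            
                            
                            


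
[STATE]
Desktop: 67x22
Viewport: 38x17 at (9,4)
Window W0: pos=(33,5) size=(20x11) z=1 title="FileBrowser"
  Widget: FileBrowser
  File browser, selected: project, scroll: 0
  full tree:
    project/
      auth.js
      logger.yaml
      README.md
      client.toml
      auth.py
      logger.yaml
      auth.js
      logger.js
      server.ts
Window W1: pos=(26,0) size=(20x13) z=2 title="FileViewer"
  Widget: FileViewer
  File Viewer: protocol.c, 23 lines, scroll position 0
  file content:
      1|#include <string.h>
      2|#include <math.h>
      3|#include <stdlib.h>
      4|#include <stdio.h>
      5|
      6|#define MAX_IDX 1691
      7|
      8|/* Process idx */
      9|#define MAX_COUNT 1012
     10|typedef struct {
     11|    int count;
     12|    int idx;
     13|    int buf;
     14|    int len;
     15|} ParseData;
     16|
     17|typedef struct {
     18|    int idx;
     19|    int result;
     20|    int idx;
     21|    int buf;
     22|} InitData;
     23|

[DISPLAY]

                 ┃#include <math.h>█┃ 
                 ┃#include <stdlib.░┃━
                 ┃#include <stdio.h░┃ 
                 ┃                 ░┃─
                 ┃#define MAX_IDX 1░┃t
                 ┃                 ░┃ 
                 ┃/* Process idx */░┃a
                 ┃#define MAX_COUNT▼┃d
                 ┗━━━━━━━━━━━━━━━━━━┛o
                        ┃    auth.py  
                        ┃    logger.ya
                        ┗━━━━━━━━━━━━━
                                      
                                      
                                      
                                      
                                      


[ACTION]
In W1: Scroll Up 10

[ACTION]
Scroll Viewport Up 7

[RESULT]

                 ┏━━━━━━━━━━━━━━━━━━┓ 
                 ┃ FileViewer       ┃ 
                 ┠──────────────────┨ 
                 ┃#include <string.▲┃ 
                 ┃#include <math.h>█┃ 
                 ┃#include <stdlib.░┃━
                 ┃#include <stdio.h░┃ 
                 ┃                 ░┃─
                 ┃#define MAX_IDX 1░┃t
                 ┃                 ░┃ 
                 ┃/* Process idx */░┃a
                 ┃#define MAX_COUNT▼┃d
                 ┗━━━━━━━━━━━━━━━━━━┛o
                        ┃    auth.py  
                        ┃    logger.ya
                        ┗━━━━━━━━━━━━━
                                      


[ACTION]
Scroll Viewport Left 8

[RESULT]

                         ┏━━━━━━━━━━━━
                         ┃ FileViewer 
                         ┠────────────
                         ┃#include <st
                         ┃#include <ma
                         ┃#include <st
                         ┃#include <st
                         ┃            
                         ┃#define MAX_
                         ┃            
                         ┃/* Process i
                         ┃#define MAX_
                         ┗━━━━━━━━━━━━
                                ┃    a
                                ┃    l
                                ┗━━━━━
                                      


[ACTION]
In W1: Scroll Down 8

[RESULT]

                         ┏━━━━━━━━━━━━
                         ┃ FileViewer 
                         ┠────────────
                         ┃#define MAX_
                         ┃typedef stru
                         ┃    int coun
                         ┃    int idx;
                         ┃    int buf;
                         ┃    int len;
                         ┃} ParseData;
                         ┃            
                         ┃typedef stru
                         ┗━━━━━━━━━━━━
                                ┃    a
                                ┃    l
                                ┗━━━━━
                                      


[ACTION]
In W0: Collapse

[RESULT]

                         ┏━━━━━━━━━━━━
                         ┃ FileViewer 
                         ┠────────────
                         ┃#define MAX_
                         ┃typedef stru
                         ┃    int coun
                         ┃    int idx;
                         ┃    int buf;
                         ┃    int len;
                         ┃} ParseData;
                         ┃            
                         ┃typedef stru
                         ┗━━━━━━━━━━━━
                                ┃     
                                ┃     
                                ┗━━━━━
                                      


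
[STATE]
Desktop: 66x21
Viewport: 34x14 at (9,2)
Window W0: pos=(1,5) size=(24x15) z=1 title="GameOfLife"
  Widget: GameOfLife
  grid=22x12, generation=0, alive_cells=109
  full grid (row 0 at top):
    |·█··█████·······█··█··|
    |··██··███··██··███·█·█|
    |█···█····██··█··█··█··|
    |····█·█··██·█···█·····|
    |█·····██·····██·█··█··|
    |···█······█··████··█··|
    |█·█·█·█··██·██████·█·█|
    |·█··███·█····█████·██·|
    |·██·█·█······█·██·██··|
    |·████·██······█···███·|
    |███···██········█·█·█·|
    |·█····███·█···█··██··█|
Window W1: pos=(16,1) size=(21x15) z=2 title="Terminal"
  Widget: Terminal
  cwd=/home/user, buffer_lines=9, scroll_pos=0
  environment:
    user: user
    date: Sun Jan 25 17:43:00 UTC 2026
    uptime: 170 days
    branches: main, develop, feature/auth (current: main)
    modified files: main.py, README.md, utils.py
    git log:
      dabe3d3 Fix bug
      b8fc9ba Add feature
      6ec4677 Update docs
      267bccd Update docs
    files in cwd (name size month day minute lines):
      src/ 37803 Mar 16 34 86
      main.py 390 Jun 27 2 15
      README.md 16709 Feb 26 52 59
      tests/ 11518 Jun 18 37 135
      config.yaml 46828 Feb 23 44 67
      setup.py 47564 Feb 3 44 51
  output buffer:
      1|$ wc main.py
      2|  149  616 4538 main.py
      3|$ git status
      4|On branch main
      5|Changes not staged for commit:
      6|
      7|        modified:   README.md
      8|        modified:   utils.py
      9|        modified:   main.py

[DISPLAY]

       ┃ Terminal          ┃      
       ┠───────────────────┨      
       ┃$ wc main.py       ┃      
━━━━━━━┃  149  616 4538 mai┃      
Life   ┃$ git status       ┃      
───────┃On branch main     ┃      
       ┃Changes not staged ┃      
██··██·┃                   ┃      
··██··█┃        modified:  ┃      
··██·█·┃        modified:  ┃      
█·····█┃        modified:  ┃      
···█··█┃$ █                ┃      
··██·██┃                   ┃      
·█····█┗━━━━━━━━━━━━━━━━━━━┛      


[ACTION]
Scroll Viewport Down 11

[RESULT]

───────┃On branch main     ┃      
       ┃Changes not staged ┃      
██··██·┃                   ┃      
··██··█┃        modified:  ┃      
··██·█·┃        modified:  ┃      
█·····█┃        modified:  ┃      
···█··█┃$ █                ┃      
··██·██┃                   ┃      
·█····█┗━━━━━━━━━━━━━━━━━━━┛      
······█·██·██··┃                  
█······█···███·┃                  
█········█·█·█·┃                  
━━━━━━━━━━━━━━━┛                  
                                  


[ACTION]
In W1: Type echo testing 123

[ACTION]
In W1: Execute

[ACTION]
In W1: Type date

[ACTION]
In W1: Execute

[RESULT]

───────┃        modified:  ┃      
       ┃        modified:  ┃      
██··██·┃        modified:  ┃      
··██··█┃$ echo testing 123 ┃      
··██·█·┃testing 123        ┃      
█·····█┃$ date             ┃      
···█··█┃Sun Jan 25 17:43:00┃      
··██·██┃$ █                ┃      
·█····█┗━━━━━━━━━━━━━━━━━━━┛      
······█·██·██··┃                  
█······█···███·┃                  
█········█·█·█·┃                  
━━━━━━━━━━━━━━━┛                  
                                  
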